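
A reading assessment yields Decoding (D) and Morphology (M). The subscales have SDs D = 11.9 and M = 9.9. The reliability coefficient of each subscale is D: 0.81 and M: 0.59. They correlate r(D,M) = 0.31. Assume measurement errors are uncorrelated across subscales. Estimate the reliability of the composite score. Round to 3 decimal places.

Var(D+M) = 11.9² + 9.9² + 2·[11.9·9.9·0.31] = 239.62 + 73.0422 = 312.662.
With uncorrelated errors the cross-covariances are all true-score covariance, so they carry over unchanged; only the diagonal terms shrink to ρᵢσᵢ².
True-score variance = [11.9²·0.81 + 9.9²·0.59] + 73.0422 = 172.53 + 73.0422 = 245.572.
Reliability = 245.572 / 312.662 = 0.785.

0.785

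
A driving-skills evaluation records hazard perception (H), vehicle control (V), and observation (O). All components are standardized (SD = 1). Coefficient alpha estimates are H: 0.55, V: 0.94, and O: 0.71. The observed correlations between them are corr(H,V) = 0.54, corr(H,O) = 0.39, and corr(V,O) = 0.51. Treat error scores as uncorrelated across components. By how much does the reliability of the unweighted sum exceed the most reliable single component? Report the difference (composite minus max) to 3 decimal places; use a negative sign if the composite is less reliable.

-0.076

Var(sum) = 3 + 2.88 = 5.88; true-score variance = 2.2 + 2.88 = 5.08; composite reliability = 0.8639.
Max component reliability = 0.9400.
Difference = 0.8639 − 0.9400 = -0.076.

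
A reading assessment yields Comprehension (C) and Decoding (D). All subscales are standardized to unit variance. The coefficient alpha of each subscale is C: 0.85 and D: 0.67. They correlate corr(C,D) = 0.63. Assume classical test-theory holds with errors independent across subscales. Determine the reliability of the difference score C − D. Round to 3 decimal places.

0.351

Var(C−D) = 1 + 1 − 2·0.63 = 2 − 1.26 = 0.74.
With uncorrelated errors the cross-covariances are all true-score covariance, so they carry over unchanged; only the diagonal terms shrink to ρᵢσᵢ².
True-score variance = [0.85 + 0.67] − 1.26 = 1.52 − 1.26 = 0.26.
Reliability = 0.26 / 0.74 = 0.351.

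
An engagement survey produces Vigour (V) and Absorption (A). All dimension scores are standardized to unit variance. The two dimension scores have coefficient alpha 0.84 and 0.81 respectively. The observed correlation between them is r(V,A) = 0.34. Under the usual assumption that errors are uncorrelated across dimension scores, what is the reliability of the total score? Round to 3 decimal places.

0.869

Var(V+A) = 2 + 2·[0.34] = 2 + 0.68 = 2.68.
With uncorrelated errors the cross-covariances are all true-score covariance, so they carry over unchanged; only the diagonal terms shrink to ρᵢσᵢ².
True-score variance = [0.84 + 0.81] + 0.68 = 1.65 + 0.68 = 2.33.
Reliability = 2.33 / 2.68 = 0.869.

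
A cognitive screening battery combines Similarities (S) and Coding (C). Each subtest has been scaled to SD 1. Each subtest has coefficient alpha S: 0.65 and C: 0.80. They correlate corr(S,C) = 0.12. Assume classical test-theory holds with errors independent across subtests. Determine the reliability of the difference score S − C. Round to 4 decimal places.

0.6875

Var(S−C) = 1 + 1 − 2·0.12 = 2 − 0.24 = 1.76.
With uncorrelated errors the cross-covariances are all true-score covariance, so they carry over unchanged; only the diagonal terms shrink to ρᵢσᵢ².
True-score variance = [0.65 + 0.80] − 0.24 = 1.45 − 0.24 = 1.21.
Reliability = 1.21 / 1.76 = 0.6875.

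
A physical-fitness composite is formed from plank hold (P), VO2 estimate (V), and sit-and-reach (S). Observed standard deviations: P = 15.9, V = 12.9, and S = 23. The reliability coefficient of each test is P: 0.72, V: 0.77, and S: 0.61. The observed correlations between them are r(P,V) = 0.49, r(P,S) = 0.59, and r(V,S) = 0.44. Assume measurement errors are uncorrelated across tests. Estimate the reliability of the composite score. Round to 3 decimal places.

0.829

Var(P+V+S) = 15.9² + 12.9² + 23² + 2·[15.9·12.9·0.49 + 15.9·23·0.59 + 12.9·23·0.44] = 948.22 + 893.63 = 1841.85.
Because errors are independent across components, Cov(Tᵢ,Tⱼ) = Cov(Xᵢ,Xⱼ); the off-diagonal part of the true-score variance is the same as above.
True-score variance = [15.9²·0.72 + 12.9²·0.77 + 23²·0.61] + 893.63 = 632.849 + 893.63 = 1526.48.
Reliability = 1526.48 / 1841.85 = 0.829.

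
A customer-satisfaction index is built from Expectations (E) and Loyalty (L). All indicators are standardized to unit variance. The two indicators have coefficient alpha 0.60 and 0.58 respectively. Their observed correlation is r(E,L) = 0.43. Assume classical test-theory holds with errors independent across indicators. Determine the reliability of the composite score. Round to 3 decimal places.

0.713

Var(E+L) = 2 + 2·[0.43] = 2 + 0.86 = 2.86.
Because errors are independent across components, Cov(Tᵢ,Tⱼ) = Cov(Xᵢ,Xⱼ); the off-diagonal part of the true-score variance is the same as above.
True-score variance = [0.60 + 0.58] + 0.86 = 1.18 + 0.86 = 2.04.
Reliability = 2.04 / 2.86 = 0.713.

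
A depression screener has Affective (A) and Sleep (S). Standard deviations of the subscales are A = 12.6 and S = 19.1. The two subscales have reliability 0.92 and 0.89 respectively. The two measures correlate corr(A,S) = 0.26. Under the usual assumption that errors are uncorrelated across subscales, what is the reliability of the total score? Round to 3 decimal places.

Var(A+S) = 12.6² + 19.1² + 2·[12.6·19.1·0.26] = 523.57 + 125.143 = 648.713.
Because errors are independent across components, Cov(Tᵢ,Tⱼ) = Cov(Xᵢ,Xⱼ); the off-diagonal part of the true-score variance is the same as above.
True-score variance = [12.6²·0.92 + 19.1²·0.89] + 125.143 = 470.74 + 125.143 = 595.883.
Reliability = 595.883 / 648.713 = 0.919.

0.919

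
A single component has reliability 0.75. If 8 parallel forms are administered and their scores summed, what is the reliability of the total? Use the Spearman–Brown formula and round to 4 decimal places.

0.9600

ρ_k = kρ / (1 + (k−1)ρ) = 8·0.75 / (1 + 7·0.75) = 6.000 / 6.250 = 0.9600.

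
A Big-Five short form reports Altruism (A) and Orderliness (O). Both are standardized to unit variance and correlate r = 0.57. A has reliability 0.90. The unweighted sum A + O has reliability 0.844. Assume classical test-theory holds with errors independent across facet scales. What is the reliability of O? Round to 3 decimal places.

Var(A+O) = 2 + 2·0.57 = 3.140.
True-score variance = ρ_A + ρ_O + 2·0.57, so 0.844 = (0.90 + ρ_O + 1.14) / 3.140.
ρ_O = 0.844·3.140 − 0.90 − 1.14 = 0.610.

0.610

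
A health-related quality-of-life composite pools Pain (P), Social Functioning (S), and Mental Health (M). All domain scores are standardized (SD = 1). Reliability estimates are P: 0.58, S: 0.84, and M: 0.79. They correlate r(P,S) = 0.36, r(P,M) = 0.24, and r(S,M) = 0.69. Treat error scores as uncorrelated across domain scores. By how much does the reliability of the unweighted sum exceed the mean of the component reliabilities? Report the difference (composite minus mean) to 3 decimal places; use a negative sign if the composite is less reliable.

Var(sum) = 3 + 2.58 = 5.58; true-score variance = 2.21 + 2.58 = 4.79; composite reliability = 0.8584.
Mean component reliability = 0.7367.
Difference = 0.8584 − 0.7367 = 0.122.

0.122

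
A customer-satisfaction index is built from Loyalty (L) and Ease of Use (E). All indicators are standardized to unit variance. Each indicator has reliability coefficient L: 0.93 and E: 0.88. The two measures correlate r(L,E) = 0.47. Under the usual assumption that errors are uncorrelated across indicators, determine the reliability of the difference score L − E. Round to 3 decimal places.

0.821

Var(L−E) = 1 + 1 − 2·0.47 = 2 − 0.94 = 1.06.
Because errors are independent across components, Cov(Tᵢ,Tⱼ) = Cov(Xᵢ,Xⱼ); the off-diagonal part of the true-score variance is the same as above.
True-score variance = [0.93 + 0.88] − 0.94 = 1.81 − 0.94 = 0.87.
Reliability = 0.87 / 1.06 = 0.821.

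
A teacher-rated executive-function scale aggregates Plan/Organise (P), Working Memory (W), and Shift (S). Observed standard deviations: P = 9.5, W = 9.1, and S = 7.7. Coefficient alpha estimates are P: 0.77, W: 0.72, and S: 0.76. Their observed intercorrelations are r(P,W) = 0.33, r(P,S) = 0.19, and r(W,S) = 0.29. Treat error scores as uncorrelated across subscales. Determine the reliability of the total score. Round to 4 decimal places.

Var(P+W+S) = 9.5² + 9.1² + 7.7² + 2·[9.5·9.1·0.33 + 9.5·7.7·0.19 + 9.1·7.7·0.29] = 232.35 + 125.495 = 357.845.
Because errors are independent across components, Cov(Tᵢ,Tⱼ) = Cov(Xᵢ,Xⱼ); the off-diagonal part of the true-score variance is the same as above.
True-score variance = [9.5²·0.77 + 9.1²·0.72 + 7.7²·0.76] + 125.495 = 174.176 + 125.495 = 299.671.
Reliability = 299.671 / 357.845 = 0.8374.

0.8374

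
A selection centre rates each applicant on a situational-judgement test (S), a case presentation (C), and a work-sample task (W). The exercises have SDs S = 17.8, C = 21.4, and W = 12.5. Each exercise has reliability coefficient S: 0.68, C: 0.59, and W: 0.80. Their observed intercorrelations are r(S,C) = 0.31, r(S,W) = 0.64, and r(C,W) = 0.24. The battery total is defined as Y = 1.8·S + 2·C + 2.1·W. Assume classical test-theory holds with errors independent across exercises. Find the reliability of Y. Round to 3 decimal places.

Var(Y) = 1.8²·17.8² + 2²·21.4² + 2.1²·12.5² + 2·[3.6·17.8·21.4·0.31 + 3.78·17.8·12.5·0.64 + 4.2·21.4·12.5·0.24] = 3547.46 + 2466.04 = 6013.5.
Under uncorrelated errors the observed covariances equal the true-score covariances, so only the own-variance terms attenuate.
True-score variance = [1.8²·17.8²·0.68 + 2²·21.4²·0.59 + 2.1²·12.5²·0.80] + 2466.04 = 2330.1 + 2466.04 = 4796.13.
Reliability = 4796.13 / 6013.5 = 0.798.

0.798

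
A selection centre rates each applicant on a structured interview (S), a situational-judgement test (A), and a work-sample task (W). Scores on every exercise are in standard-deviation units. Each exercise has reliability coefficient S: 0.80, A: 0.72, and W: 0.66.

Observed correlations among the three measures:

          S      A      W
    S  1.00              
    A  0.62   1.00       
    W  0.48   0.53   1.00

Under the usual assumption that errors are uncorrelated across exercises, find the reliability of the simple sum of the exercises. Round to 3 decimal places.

Var(S+A+W) = 3 + 2·[0.62 + 0.48 + 0.53] = 3 + 3.26 = 6.26.
Because errors are independent across components, Cov(Tᵢ,Tⱼ) = Cov(Xᵢ,Xⱼ); the off-diagonal part of the true-score variance is the same as above.
True-score variance = [0.80 + 0.72 + 0.66] + 3.26 = 2.18 + 3.26 = 5.44.
Reliability = 5.44 / 6.26 = 0.869.

0.869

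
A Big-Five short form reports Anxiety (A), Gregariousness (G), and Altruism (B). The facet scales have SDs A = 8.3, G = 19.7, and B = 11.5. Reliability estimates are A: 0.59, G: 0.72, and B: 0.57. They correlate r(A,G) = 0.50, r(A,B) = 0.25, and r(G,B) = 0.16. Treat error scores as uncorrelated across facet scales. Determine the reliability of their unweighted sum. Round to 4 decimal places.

0.7780

Var(A+G+B) = 8.3² + 19.7² + 11.5² + 2·[8.3·19.7·0.50 + 8.3·11.5·0.25 + 19.7·11.5·0.16] = 589.23 + 283.731 = 872.961.
With uncorrelated errors the cross-covariances are all true-score covariance, so they carry over unchanged; only the diagonal terms shrink to ρᵢσᵢ².
True-score variance = [8.3²·0.59 + 19.7²·0.72 + 11.5²·0.57] + 283.731 = 395.452 + 283.731 = 679.183.
Reliability = 679.183 / 872.961 = 0.7780.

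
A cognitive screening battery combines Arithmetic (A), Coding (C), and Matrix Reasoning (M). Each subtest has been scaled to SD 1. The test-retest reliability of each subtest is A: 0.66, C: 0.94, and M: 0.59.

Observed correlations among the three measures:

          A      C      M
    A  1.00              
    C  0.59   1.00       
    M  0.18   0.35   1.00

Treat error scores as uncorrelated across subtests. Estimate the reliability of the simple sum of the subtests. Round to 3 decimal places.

0.845

Var(A+C+M) = 3 + 2·[0.59 + 0.18 + 0.35] = 3 + 2.24 = 5.24.
With uncorrelated errors the cross-covariances are all true-score covariance, so they carry over unchanged; only the diagonal terms shrink to ρᵢσᵢ².
True-score variance = [0.66 + 0.94 + 0.59] + 2.24 = 2.19 + 2.24 = 4.43.
Reliability = 4.43 / 5.24 = 0.845.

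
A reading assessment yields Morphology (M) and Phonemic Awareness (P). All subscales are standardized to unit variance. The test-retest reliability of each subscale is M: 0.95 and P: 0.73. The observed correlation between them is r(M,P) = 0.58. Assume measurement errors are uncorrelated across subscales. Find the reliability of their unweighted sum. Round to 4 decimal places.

0.8987

Var(M+P) = 2 + 2·[0.58] = 2 + 1.16 = 3.16.
With uncorrelated errors the cross-covariances are all true-score covariance, so they carry over unchanged; only the diagonal terms shrink to ρᵢσᵢ².
True-score variance = [0.95 + 0.73] + 1.16 = 1.68 + 1.16 = 2.84.
Reliability = 2.84 / 3.16 = 0.8987.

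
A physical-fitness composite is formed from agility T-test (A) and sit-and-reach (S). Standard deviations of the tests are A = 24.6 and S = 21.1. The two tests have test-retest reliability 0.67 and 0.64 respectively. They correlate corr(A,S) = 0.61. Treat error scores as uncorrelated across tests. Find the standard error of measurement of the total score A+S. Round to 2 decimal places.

Var(total) = 1050.37 + 633.253 = 1683.62.
True-score variance = 690.392 + 633.253 = 1323.64, so reliability = 0.7862.
Error variance = 1683.62 − 1323.64 = 359.978; SEM = √359.978 = 18.97.

18.97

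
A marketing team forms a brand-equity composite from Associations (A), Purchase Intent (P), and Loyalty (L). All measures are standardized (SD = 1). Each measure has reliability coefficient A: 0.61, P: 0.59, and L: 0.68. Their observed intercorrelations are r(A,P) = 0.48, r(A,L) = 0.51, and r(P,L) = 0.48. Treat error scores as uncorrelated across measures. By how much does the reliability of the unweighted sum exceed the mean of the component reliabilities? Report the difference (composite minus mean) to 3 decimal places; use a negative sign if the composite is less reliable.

0.185

Var(sum) = 3 + 2.94 = 5.94; true-score variance = 1.88 + 2.94 = 4.82; composite reliability = 0.8114.
Mean component reliability = 0.6267.
Difference = 0.8114 − 0.6267 = 0.185.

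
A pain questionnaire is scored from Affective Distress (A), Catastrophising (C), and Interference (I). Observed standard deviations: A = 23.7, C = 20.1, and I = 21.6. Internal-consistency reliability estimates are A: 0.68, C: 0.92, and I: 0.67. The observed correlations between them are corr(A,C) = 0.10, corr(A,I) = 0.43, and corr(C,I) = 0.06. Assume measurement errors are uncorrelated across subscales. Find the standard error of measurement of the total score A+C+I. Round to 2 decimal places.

19.13

Var(total) = 1432.26 + 587.624 = 2019.88.
True-score variance = 1066.23 + 587.624 = 1653.86, so reliability = 0.8188.
Error variance = 2019.88 − 1653.86 = 366.026; SEM = √366.026 = 19.13.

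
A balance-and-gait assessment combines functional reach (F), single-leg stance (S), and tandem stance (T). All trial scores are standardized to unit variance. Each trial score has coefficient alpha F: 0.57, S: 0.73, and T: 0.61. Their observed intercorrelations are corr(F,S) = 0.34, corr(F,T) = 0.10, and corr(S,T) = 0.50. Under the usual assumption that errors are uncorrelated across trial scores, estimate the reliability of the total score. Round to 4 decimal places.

Var(F+S+T) = 3 + 2·[0.34 + 0.10 + 0.50] = 3 + 1.88 = 4.88.
With uncorrelated errors the cross-covariances are all true-score covariance, so they carry over unchanged; only the diagonal terms shrink to ρᵢσᵢ².
True-score variance = [0.57 + 0.73 + 0.61] + 1.88 = 1.91 + 1.88 = 3.79.
Reliability = 3.79 / 4.88 = 0.7766.

0.7766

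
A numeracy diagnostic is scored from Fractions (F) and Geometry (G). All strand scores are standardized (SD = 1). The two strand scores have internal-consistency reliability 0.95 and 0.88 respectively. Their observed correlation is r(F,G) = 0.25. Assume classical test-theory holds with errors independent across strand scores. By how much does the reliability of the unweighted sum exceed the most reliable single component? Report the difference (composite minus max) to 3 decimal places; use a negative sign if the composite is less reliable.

Var(sum) = 2 + 0.5 = 2.5; true-score variance = 1.83 + 0.5 = 2.33; composite reliability = 0.9320.
Max component reliability = 0.9500.
Difference = 0.9320 − 0.9500 = -0.018.

-0.018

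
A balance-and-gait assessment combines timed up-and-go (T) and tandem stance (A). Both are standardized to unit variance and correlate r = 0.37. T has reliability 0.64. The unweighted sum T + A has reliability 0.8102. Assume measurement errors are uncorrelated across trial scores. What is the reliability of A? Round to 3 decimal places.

Var(T+A) = 2 + 2·0.37 = 2.740.
True-score variance = ρ_T + ρ_A + 2·0.37, so 0.8102 = (0.64 + ρ_A + 0.74) / 2.740.
ρ_A = 0.8102·2.740 − 0.64 − 0.74 = 0.840.

0.840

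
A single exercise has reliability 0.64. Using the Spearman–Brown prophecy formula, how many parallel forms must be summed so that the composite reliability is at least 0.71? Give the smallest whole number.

2

k ≥ ρ*(1−ρ₁)/(ρ₁(1−ρ*)) = 0.71·0.36 / (0.64·0.29) = 1.377.
Smallest integer k = 2.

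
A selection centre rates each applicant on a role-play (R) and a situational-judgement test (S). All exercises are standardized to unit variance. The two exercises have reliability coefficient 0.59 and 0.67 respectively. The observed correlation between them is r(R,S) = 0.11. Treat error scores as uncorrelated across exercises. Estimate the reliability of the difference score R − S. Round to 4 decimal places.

0.5843

Var(R−S) = 1 + 1 − 2·0.11 = 2 − 0.22 = 1.78.
Because errors are independent across components, Cov(Tᵢ,Tⱼ) = Cov(Xᵢ,Xⱼ); the off-diagonal part of the true-score variance is the same as above.
True-score variance = [0.59 + 0.67] − 0.22 = 1.26 − 0.22 = 1.04.
Reliability = 1.04 / 1.78 = 0.5843.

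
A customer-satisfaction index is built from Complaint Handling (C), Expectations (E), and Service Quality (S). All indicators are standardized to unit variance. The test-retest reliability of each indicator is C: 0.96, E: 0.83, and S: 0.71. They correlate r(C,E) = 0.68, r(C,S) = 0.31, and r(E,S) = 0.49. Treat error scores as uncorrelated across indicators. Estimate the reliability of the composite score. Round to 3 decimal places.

0.916

Var(C+E+S) = 3 + 2·[0.68 + 0.31 + 0.49] = 3 + 2.96 = 5.96.
Because errors are independent across components, Cov(Tᵢ,Tⱼ) = Cov(Xᵢ,Xⱼ); the off-diagonal part of the true-score variance is the same as above.
True-score variance = [0.96 + 0.83 + 0.71] + 2.96 = 2.5 + 2.96 = 5.46.
Reliability = 5.46 / 5.96 = 0.916.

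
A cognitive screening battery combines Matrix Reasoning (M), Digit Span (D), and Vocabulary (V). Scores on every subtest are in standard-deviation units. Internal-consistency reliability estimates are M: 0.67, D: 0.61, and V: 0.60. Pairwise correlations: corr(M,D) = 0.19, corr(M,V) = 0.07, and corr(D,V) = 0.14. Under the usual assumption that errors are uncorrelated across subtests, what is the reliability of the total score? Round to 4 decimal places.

0.7053

Var(M+D+V) = 3 + 2·[0.19 + 0.07 + 0.14] = 3 + 0.8 = 3.8.
Because errors are independent across components, Cov(Tᵢ,Tⱼ) = Cov(Xᵢ,Xⱼ); the off-diagonal part of the true-score variance is the same as above.
True-score variance = [0.67 + 0.61 + 0.60] + 0.8 = 1.88 + 0.8 = 2.68.
Reliability = 2.68 / 3.8 = 0.7053.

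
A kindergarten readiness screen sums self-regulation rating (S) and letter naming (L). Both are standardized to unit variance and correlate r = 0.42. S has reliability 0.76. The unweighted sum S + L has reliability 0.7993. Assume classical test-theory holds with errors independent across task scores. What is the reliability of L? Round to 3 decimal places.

Var(S+L) = 2 + 2·0.42 = 2.840.
True-score variance = ρ_S + ρ_L + 2·0.42, so 0.7993 = (0.76 + ρ_L + 0.84) / 2.840.
ρ_L = 0.7993·2.840 − 0.76 − 0.84 = 0.670.

0.670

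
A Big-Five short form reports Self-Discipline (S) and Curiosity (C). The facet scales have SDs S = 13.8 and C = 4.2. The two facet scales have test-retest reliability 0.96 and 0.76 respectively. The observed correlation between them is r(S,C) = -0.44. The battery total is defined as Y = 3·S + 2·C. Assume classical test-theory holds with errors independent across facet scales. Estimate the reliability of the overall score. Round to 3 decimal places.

Var(Y) = 3²·13.8² + 2²·4.2² + 2·[6·13.8·4.2·(-0.44)] = 1784.52 − 306.029 = 1478.49.
With uncorrelated errors the cross-covariances are all true-score covariance, so they carry over unchanged; only the diagonal terms shrink to ρᵢσᵢ².
True-score variance = [3²·13.8²·0.96 + 2²·4.2²·0.76] − 306.029 = 1699.03 − 306.029 = 1393.
Reliability = 1393 / 1478.49 = 0.942.

0.942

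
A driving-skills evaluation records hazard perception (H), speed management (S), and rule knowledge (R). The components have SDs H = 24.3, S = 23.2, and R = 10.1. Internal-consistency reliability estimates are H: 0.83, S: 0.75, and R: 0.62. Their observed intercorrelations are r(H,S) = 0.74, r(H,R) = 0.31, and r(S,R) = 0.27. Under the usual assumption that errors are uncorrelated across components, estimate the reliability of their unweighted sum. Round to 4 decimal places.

Var(H+S+R) = 24.3² + 23.2² + 10.1² + 2·[24.3·23.2·0.74 + 24.3·10.1·0.31 + 23.2·10.1·0.27] = 1230.74 + 1113.06 = 2343.8.
With uncorrelated errors the cross-covariances are all true-score covariance, so they carry over unchanged; only the diagonal terms shrink to ρᵢσᵢ².
True-score variance = [24.3²·0.83 + 23.2²·0.75 + 10.1²·0.62] + 1113.06 = 957.033 + 1113.06 = 2070.1.
Reliability = 2070.1 / 2343.8 = 0.8832.

0.8832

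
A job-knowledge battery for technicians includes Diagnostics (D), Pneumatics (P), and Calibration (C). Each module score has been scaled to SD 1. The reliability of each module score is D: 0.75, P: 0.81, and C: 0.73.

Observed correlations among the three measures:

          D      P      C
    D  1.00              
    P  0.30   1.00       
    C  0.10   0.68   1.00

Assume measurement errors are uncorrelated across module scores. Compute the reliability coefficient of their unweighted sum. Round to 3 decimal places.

Var(D+P+C) = 3 + 2·[0.30 + 0.10 + 0.68] = 3 + 2.16 = 5.16.
With uncorrelated errors the cross-covariances are all true-score covariance, so they carry over unchanged; only the diagonal terms shrink to ρᵢσᵢ².
True-score variance = [0.75 + 0.81 + 0.73] + 2.16 = 2.29 + 2.16 = 4.45.
Reliability = 4.45 / 5.16 = 0.862.

0.862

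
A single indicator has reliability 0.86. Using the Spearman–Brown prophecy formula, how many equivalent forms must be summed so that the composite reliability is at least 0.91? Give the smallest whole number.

k ≥ ρ*(1−ρ₁)/(ρ₁(1−ρ*)) = 0.91·0.14 / (0.86·0.09) = 1.646.
Smallest integer k = 2.

2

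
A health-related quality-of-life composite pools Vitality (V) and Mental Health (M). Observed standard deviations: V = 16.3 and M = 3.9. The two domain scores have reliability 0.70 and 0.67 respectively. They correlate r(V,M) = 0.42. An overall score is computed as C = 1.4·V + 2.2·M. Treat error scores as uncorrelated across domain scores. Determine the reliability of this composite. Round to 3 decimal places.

0.762

Var(C) = 1.4²·16.3² + 2.2²·3.9² + 2·[3.08·16.3·3.9·0.42] = 594.369 + 164.468 = 758.837.
With uncorrelated errors the cross-covariances are all true-score covariance, so they carry over unchanged; only the diagonal terms shrink to ρᵢσᵢ².
True-score variance = [1.4²·16.3²·0.70 + 2.2²·3.9²·0.67] + 164.468 = 413.85 + 164.468 = 578.318.
Reliability = 578.318 / 758.837 = 0.762.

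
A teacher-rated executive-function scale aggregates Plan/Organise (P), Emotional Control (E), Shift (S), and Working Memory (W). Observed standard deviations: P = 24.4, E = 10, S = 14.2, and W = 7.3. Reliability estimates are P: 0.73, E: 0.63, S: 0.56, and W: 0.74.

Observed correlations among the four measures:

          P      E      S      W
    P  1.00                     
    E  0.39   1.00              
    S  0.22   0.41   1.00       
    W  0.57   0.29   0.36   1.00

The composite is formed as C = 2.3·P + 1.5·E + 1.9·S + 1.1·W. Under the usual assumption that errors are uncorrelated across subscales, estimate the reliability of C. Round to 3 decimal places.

0.806

Var(C) = 2.3²·24.4² + 1.5²·10² + 1.9²·14.2² + 1.1²·7.3² + 2·[3.45·24.4·10·0.39 + 4.37·24.4·14.2·0.22 + 2.53·24.4·7.3·0.57 + 2.85·10·14.2·0.41 + 1.65·10·7.3·0.29 + 2.09·14.2·7.3·0.36] = 4166.86 + 2394.25 = 6561.11.
Under uncorrelated errors the observed covariances equal the true-score covariances, so only the own-variance terms attenuate.
True-score variance = [2.3²·24.4²·0.73 + 1.5²·10²·0.63 + 1.9²·14.2²·0.56 + 1.1²·7.3²·0.74] + 2394.25 = 2896.2 + 2394.25 = 5290.46.
Reliability = 5290.46 / 6561.11 = 0.806.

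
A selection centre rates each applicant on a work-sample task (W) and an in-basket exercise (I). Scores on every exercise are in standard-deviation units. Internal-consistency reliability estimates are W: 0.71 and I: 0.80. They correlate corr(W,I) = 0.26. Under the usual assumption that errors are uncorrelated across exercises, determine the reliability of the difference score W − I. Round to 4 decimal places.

Var(W−I) = 1 + 1 − 2·0.26 = 2 − 0.52 = 1.48.
Under uncorrelated errors the observed covariances equal the true-score covariances, so only the own-variance terms attenuate.
True-score variance = [0.71 + 0.80] − 0.52 = 1.51 − 0.52 = 0.99.
Reliability = 0.99 / 1.48 = 0.6689.

0.6689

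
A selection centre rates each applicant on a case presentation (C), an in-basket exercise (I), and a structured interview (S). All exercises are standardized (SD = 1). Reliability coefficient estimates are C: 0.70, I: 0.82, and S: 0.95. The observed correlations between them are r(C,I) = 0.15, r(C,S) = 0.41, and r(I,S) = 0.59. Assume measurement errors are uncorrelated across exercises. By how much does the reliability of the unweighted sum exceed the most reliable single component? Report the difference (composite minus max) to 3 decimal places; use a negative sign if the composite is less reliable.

-0.050

Var(sum) = 3 + 2.3 = 5.3; true-score variance = 2.47 + 2.3 = 4.77; composite reliability = 0.9000.
Max component reliability = 0.9500.
Difference = 0.9000 − 0.9500 = -0.050.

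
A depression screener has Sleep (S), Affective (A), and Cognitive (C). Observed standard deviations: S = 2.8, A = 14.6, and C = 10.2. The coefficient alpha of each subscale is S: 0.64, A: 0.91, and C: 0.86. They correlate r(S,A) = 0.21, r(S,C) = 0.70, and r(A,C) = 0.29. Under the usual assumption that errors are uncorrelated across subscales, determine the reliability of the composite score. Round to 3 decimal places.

Var(S+A+C) = 2.8² + 14.6² + 10.2² + 2·[2.8·14.6·0.21 + 2.8·10.2·0.70 + 14.6·10.2·0.29] = 325.04 + 143.527 = 468.567.
Under uncorrelated errors the observed covariances equal the true-score covariances, so only the own-variance terms attenuate.
True-score variance = [2.8²·0.64 + 14.6²·0.91 + 10.2²·0.86] + 143.527 = 288.468 + 143.527 = 431.995.
Reliability = 431.995 / 468.567 = 0.922.

0.922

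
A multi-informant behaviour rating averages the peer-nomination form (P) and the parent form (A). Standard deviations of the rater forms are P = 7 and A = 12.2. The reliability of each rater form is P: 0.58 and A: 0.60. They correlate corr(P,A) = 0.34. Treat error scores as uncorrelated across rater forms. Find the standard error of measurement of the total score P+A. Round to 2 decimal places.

Var(total) = 197.84 + 58.072 = 255.912.
True-score variance = 117.724 + 58.072 = 175.796, so reliability = 0.6869.
Error variance = 255.912 − 175.796 = 80.116; SEM = √80.116 = 8.95.

8.95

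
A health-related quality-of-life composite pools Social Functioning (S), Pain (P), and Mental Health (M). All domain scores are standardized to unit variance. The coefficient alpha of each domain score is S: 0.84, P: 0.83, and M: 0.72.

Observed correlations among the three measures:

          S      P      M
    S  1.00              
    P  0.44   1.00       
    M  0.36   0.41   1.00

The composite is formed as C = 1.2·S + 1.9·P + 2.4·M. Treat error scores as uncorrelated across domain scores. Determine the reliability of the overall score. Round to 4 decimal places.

0.8681

Var(C) = 1.2² + 1.9² + 2.4² + 2·[2.28·0.44 + 2.88·0.36 + 4.56·0.41] = 10.81 + 7.8192 = 18.6292.
Under uncorrelated errors the observed covariances equal the true-score covariances, so only the own-variance terms attenuate.
True-score variance = [1.2²·0.84 + 1.9²·0.83 + 2.4²·0.72] + 7.8192 = 8.3531 + 7.8192 = 16.1723.
Reliability = 16.1723 / 18.6292 = 0.8681.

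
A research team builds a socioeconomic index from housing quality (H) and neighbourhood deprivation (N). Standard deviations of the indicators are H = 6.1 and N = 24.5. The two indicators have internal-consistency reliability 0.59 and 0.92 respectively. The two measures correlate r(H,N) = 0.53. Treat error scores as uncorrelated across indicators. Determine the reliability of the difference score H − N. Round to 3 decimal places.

0.868

Var(H−N) = 6.1² + 24.5² − 2·6.1·24.5·0.53 = 637.46 − 158.417 = 479.043.
Under uncorrelated errors the observed covariances equal the true-score covariances, so only the own-variance terms attenuate.
True-score variance = [6.1²·0.59 + 24.5²·0.92] − 158.417 = 574.184 − 158.417 = 415.767.
Reliability = 415.767 / 479.043 = 0.868.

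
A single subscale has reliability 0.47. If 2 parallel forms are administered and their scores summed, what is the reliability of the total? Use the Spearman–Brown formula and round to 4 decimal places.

ρ_k = kρ / (1 + (k−1)ρ) = 2·0.47 / (1 + 1·0.47) = 0.940 / 1.470 = 0.6395.

0.6395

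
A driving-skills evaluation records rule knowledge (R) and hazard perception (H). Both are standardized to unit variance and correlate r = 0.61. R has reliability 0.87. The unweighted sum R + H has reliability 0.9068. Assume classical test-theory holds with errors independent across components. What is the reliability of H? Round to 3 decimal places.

Var(R+H) = 2 + 2·0.61 = 3.220.
True-score variance = ρ_R + ρ_H + 2·0.61, so 0.9068 = (0.87 + ρ_H + 1.22) / 3.220.
ρ_H = 0.9068·3.220 − 0.87 − 1.22 = 0.830.

0.830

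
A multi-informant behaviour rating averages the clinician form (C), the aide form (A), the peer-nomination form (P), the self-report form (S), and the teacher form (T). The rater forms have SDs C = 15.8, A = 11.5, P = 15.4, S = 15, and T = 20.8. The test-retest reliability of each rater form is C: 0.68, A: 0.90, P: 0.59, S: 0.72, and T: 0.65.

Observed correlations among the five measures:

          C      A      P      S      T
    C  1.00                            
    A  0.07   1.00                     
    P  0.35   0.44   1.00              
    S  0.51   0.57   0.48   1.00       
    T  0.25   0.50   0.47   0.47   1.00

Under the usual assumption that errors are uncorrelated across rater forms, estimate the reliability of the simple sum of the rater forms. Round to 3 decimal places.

0.877

Var(C+A+P+S+T) = 15.8² + 11.5² + 15.4² + 15² + 20.8² + 2·[15.8·11.5·0.07 + 15.8·15.4·0.35 + 15.8·15·0.51 + 15.8·20.8·0.25 + 11.5·15.4·0.44 + 11.5·15·0.57 + 11.5·20.8·0.50 + 15.4·15·0.48 + 15.4·20.8·0.47 + 15·20.8·0.47] = 1276.69 + 2009.66 = 3286.35.
Under uncorrelated errors the observed covariances equal the true-score covariances, so only the own-variance terms attenuate.
True-score variance = [15.8²·0.68 + 11.5²·0.90 + 15.4²·0.59 + 15²·0.72 + 20.8²·0.65] + 2009.66 = 871.921 + 2009.66 = 2881.58.
Reliability = 2881.58 / 3286.35 = 0.877.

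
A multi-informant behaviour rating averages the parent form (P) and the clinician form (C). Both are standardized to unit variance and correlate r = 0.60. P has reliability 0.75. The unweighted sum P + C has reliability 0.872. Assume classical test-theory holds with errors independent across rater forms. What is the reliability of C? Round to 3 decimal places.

Var(P+C) = 2 + 2·0.60 = 3.200.
True-score variance = ρ_P + ρ_C + 2·0.60, so 0.872 = (0.75 + ρ_C + 1.20) / 3.200.
ρ_C = 0.872·3.200 − 0.75 − 1.20 = 0.840.

0.840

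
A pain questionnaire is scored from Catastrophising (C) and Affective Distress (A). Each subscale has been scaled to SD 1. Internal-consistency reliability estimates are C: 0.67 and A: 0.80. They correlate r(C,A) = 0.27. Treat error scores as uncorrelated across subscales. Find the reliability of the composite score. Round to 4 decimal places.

0.7913

Var(C+A) = 2 + 2·[0.27] = 2 + 0.54 = 2.54.
With uncorrelated errors the cross-covariances are all true-score covariance, so they carry over unchanged; only the diagonal terms shrink to ρᵢσᵢ².
True-score variance = [0.67 + 0.80] + 0.54 = 1.47 + 0.54 = 2.01.
Reliability = 2.01 / 2.54 = 0.7913.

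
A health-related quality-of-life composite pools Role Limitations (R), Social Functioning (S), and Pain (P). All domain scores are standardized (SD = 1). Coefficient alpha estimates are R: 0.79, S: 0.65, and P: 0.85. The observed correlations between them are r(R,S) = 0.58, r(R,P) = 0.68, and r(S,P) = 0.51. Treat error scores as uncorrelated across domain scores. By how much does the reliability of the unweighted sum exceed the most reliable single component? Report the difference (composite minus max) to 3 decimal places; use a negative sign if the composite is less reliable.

Var(sum) = 3 + 3.54 = 6.54; true-score variance = 2.29 + 3.54 = 5.83; composite reliability = 0.8914.
Max component reliability = 0.8500.
Difference = 0.8914 − 0.8500 = 0.041.

0.041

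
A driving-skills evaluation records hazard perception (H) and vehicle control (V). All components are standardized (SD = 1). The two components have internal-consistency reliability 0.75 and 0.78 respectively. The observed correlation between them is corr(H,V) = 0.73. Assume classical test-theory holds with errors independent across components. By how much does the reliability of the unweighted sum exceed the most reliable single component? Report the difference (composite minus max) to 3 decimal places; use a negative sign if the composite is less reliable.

0.084

Var(sum) = 2 + 1.46 = 3.46; true-score variance = 1.53 + 1.46 = 2.99; composite reliability = 0.8642.
Max component reliability = 0.7800.
Difference = 0.8642 − 0.7800 = 0.084.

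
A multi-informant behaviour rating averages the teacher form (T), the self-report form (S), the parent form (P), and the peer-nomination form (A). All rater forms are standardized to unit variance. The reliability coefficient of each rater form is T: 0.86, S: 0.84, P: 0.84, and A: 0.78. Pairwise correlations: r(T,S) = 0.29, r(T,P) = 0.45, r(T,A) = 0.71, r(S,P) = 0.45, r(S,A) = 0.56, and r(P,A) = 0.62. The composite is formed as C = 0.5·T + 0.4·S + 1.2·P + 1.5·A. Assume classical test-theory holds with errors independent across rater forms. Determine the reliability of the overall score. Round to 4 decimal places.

Var(C) = 0.5² + 0.4² + 1.2² + 1.5² + 2·[0.2·0.29 + 0.6·0.45 + 0.75·0.71 + 0.48·0.45 + 0.6·0.56 + 1.8·0.62] = 4.1 + 5.057 = 9.157.
Because errors are independent across components, Cov(Tᵢ,Tⱼ) = Cov(Xᵢ,Xⱼ); the off-diagonal part of the true-score variance is the same as above.
True-score variance = [0.5²·0.86 + 0.4²·0.84 + 1.2²·0.84 + 1.5²·0.78] + 5.057 = 3.314 + 5.057 = 8.371.
Reliability = 8.371 / 9.157 = 0.9142.

0.9142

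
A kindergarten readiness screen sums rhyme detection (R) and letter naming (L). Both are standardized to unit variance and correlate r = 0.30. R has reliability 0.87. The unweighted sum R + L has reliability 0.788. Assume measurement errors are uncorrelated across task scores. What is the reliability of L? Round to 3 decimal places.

0.579

Var(R+L) = 2 + 2·0.30 = 2.600.
True-score variance = ρ_R + ρ_L + 2·0.30, so 0.788 = (0.87 + ρ_L + 0.60) / 2.600.
ρ_L = 0.788·2.600 − 0.87 − 0.60 = 0.579.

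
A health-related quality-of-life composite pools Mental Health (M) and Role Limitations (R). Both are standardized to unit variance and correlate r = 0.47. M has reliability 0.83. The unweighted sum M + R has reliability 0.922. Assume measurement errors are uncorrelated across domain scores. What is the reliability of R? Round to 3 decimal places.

0.941

Var(M+R) = 2 + 2·0.47 = 2.940.
True-score variance = ρ_M + ρ_R + 2·0.47, so 0.922 = (0.83 + ρ_R + 0.94) / 2.940.
ρ_R = 0.922·2.940 − 0.83 − 0.94 = 0.941.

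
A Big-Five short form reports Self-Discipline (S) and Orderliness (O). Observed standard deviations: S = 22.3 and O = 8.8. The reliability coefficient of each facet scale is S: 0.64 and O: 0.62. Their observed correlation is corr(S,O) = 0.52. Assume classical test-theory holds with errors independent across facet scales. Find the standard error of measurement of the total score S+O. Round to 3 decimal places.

Var(total) = 574.73 + 204.09 = 778.82.
True-score variance = 366.278 + 204.09 = 570.368, so reliability = 0.7323.
Error variance = 778.82 − 570.368 = 208.452; SEM = √208.452 = 14.438.

14.438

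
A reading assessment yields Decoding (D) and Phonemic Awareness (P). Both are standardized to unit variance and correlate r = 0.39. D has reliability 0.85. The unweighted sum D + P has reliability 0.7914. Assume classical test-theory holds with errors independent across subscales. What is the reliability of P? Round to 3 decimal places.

0.570

Var(D+P) = 2 + 2·0.39 = 2.780.
True-score variance = ρ_D + ρ_P + 2·0.39, so 0.7914 = (0.85 + ρ_P + 0.78) / 2.780.
ρ_P = 0.7914·2.780 − 0.85 − 0.78 = 0.570.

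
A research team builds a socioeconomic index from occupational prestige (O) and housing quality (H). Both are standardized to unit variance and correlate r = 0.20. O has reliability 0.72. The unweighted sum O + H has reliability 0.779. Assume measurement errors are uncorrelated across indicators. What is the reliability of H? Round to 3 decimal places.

0.750

Var(O+H) = 2 + 2·0.20 = 2.400.
True-score variance = ρ_O + ρ_H + 2·0.20, so 0.779 = (0.72 + ρ_H + 0.40) / 2.400.
ρ_H = 0.779·2.400 − 0.72 − 0.40 = 0.750.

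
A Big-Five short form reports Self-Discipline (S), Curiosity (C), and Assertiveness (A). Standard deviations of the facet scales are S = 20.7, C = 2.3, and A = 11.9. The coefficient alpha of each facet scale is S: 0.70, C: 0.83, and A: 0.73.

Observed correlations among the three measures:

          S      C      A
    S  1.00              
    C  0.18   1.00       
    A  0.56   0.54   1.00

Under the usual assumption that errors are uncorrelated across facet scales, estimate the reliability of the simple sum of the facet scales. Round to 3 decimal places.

Var(S+C+A) = 20.7² + 2.3² + 11.9² + 2·[20.7·2.3·0.18 + 20.7·11.9·0.56 + 2.3·11.9·0.54] = 575.39 + 322.589 = 897.979.
Under uncorrelated errors the observed covariances equal the true-score covariances, so only the own-variance terms attenuate.
True-score variance = [20.7²·0.70 + 2.3²·0.83 + 11.9²·0.73] + 322.589 = 407.709 + 322.589 = 730.298.
Reliability = 730.298 / 897.979 = 0.813.

0.813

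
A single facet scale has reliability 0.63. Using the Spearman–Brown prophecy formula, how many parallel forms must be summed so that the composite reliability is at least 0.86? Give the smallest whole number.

k ≥ ρ*(1−ρ₁)/(ρ₁(1−ρ*)) = 0.86·0.37 / (0.63·0.14) = 3.608.
Smallest integer k = 4.

4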